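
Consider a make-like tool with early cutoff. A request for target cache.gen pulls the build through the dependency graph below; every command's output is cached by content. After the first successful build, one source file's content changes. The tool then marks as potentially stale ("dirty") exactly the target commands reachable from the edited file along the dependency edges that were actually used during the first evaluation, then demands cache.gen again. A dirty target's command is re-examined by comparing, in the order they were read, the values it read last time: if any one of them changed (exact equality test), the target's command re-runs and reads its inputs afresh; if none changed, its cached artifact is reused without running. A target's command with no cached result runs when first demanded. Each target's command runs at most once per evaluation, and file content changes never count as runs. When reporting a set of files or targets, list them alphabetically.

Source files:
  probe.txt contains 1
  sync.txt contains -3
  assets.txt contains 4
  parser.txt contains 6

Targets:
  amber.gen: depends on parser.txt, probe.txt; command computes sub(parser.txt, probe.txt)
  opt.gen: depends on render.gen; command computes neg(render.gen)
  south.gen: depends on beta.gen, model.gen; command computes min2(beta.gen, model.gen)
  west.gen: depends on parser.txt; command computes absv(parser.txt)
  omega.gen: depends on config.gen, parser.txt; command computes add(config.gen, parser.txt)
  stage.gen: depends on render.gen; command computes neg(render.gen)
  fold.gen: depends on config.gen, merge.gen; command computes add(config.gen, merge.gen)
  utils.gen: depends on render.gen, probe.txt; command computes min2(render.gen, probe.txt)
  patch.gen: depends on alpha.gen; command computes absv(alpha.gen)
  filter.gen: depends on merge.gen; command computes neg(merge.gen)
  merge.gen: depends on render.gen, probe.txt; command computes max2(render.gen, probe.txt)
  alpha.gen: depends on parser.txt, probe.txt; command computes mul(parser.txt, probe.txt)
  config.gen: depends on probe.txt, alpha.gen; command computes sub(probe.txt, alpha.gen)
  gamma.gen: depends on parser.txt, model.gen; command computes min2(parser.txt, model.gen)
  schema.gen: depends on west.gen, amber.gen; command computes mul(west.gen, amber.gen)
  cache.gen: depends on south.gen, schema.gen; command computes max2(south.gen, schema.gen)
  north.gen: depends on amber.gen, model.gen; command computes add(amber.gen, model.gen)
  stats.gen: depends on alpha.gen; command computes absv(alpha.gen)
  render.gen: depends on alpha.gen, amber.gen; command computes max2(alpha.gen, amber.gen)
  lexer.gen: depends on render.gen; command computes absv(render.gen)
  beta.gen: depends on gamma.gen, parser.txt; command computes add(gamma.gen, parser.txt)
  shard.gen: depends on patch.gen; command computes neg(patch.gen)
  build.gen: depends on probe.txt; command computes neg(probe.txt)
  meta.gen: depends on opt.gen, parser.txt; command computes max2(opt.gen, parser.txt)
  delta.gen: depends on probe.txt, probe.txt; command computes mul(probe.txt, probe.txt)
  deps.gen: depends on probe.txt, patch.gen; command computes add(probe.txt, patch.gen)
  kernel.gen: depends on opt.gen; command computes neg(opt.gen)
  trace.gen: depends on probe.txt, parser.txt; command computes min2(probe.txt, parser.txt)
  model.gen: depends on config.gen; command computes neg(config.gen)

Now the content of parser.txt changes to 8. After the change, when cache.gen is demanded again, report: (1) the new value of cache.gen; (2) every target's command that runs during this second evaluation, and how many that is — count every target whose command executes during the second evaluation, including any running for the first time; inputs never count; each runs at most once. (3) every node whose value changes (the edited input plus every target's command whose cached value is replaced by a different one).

First demand of the output computes:
  alpha.gen = mul(6, 1) = 6
  amber.gen = sub(6, 1) = 5
  config.gen = sub(1, 6) = -5
  model.gen = neg(-5) = 5
  gamma.gen = min2(6, 5) = 5
  beta.gen = add(5, 6) = 11
  south.gen = min2(11, 5) = 5
  west.gen = absv(6) = 6
  schema.gen = mul(6, 5) = 30
  cache.gen = max2(5, 30) = 30

After the edit, cleaning proceeds:
  alpha.gen: a read changed (parser.txt 6->8) — executes, giving 8.
  amber.gen: a read changed (parser.txt 6->8) — executes, giving 7.
  config.gen: a read changed (alpha.gen 6->8) — executes, giving -7.
  model.gen: a read changed (config.gen -5->-7) — executes, giving 7.
  gamma.gen: a read changed (parser.txt 6->8; model.gen 5->7) — executes, giving 7.
  beta.gen: a read changed (gamma.gen 5->7; parser.txt 6->8) — executes, giving 15.
  south.gen: a read changed (beta.gen 11->15; model.gen 5->7) — executes, giving 7.
  west.gen: a read changed (parser.txt 6->8) — executes, giving 8.
  schema.gen: a read changed (west.gen 6->8; amber.gen 5->7) — executes, giving 56.
  cache.gen: a read changed (south.gen 5->7; schema.gen 30->56) — executes, giving 56.

Demanding cache.gen again yields 56.
10 target commands run: alpha.gen, amber.gen, beta.gen, cache.gen, config.gen, gamma.gen, model.gen, schema.gen, south.gen, west.gen.
The nodes whose values change: alpha.gen, amber.gen, beta.gen, cache.gen, config.gen, gamma.gen, model.gen, parser.txt, schema.gen, south.gen, west.gen.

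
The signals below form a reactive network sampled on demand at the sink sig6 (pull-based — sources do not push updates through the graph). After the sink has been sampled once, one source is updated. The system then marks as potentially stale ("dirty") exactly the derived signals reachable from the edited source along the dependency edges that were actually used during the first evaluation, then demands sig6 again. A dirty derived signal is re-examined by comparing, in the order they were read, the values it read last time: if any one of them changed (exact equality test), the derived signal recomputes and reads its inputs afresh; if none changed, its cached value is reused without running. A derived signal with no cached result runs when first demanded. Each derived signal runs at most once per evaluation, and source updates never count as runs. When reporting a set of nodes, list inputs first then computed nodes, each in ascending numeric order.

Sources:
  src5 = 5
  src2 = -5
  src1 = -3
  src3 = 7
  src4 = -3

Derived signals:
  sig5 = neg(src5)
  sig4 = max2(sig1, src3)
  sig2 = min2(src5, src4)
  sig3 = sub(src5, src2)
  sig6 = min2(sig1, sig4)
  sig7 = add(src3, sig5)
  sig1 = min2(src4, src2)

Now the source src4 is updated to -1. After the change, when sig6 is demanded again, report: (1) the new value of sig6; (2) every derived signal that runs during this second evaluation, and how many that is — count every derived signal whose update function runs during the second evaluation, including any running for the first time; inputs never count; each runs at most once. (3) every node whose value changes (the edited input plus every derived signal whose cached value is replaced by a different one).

sig6 now evaluates to -5.
Run set: sig1 (1 run).
Changed values: src4.
The important point: sig1 recomputes to an identical value, and the output ends up unchanged.

Initial pass — values computed on the first demand:
  sig1 = min2(-3, -5) = -5
  sig4 = max2(-5, 7) = 7
  sig6 = min2(-5, 7) = -5

Second demand — change propagation:
  sig1: re-runs because src4 -3->-1; new result -5 (unchanged).
  sig4: re-examined; everything it read last time is the same (sig1 unchanged, src3 unchanged) — cache 7 kept, no run.
  sig6: re-examined; everything it read last time is the same (sig1 unchanged, sig4 unchanged) — cache -5 kept, no run.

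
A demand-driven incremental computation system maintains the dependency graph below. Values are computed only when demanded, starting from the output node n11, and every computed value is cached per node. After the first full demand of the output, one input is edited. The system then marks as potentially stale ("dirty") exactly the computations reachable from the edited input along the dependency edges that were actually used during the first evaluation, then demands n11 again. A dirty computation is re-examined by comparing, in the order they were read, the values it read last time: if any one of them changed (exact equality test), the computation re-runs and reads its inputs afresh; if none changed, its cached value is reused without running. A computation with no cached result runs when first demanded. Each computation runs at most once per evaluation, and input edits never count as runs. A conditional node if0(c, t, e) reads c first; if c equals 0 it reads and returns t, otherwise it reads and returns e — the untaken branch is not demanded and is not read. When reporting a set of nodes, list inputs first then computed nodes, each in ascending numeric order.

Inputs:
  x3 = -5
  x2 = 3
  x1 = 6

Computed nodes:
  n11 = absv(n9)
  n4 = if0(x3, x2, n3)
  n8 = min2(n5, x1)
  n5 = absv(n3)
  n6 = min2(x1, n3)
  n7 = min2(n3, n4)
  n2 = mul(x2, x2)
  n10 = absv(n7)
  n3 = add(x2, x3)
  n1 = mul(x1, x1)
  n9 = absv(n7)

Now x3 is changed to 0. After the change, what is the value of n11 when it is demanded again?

New value of n11: 3.

First evaluation (everything demanded from the output):
  n3 = add(3, -5) = -2
  n4 = if0(x3=-5 -> else branch n3) = -2
  n7 = min2(-2, -2) = -2
  n9 = absv(-2) = 2
  n11 = absv(2) = 2

Propagation after the edit:
  n3: runs — x3 -5->0; result 3.
  n4: runs — x3 -5->0; n3 -2->3; result 3.
  n7: runs — n3 -2->3; n4 -2->3; result 3.
  n9: runs — n7 -2->3; result 3.
  n11: runs — n9 2->3; result 3.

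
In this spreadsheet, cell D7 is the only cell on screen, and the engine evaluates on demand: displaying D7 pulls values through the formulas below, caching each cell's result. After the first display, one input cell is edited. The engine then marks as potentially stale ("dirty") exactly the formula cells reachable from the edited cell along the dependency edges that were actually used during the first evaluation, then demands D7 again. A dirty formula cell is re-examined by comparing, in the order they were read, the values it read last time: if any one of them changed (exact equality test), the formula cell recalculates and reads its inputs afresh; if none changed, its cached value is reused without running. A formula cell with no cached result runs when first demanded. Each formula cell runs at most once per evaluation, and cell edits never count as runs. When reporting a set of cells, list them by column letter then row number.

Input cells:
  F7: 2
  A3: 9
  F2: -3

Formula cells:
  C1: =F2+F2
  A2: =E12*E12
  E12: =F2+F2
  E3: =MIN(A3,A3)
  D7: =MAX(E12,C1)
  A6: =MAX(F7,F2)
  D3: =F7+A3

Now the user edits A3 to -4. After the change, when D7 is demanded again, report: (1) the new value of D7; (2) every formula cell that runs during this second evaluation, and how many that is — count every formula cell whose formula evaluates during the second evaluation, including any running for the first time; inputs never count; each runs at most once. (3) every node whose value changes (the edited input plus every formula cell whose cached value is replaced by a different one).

Initial pass — values computed on the first demand:
  C1 = -3 + -3 = -6
  E12 = -3 + -3 = -6
  D7 = MAX(-6, -6) = -6

Second demand — change propagation:
  no demanded computation ever read A3, so the edit dirties nothing and nothing runs.

The important point: nothing the output needs ever reads A3, so the edit is invisible to it.

D7 now evaluates to -6.
Run set: none (0 run).
Changed values: A3.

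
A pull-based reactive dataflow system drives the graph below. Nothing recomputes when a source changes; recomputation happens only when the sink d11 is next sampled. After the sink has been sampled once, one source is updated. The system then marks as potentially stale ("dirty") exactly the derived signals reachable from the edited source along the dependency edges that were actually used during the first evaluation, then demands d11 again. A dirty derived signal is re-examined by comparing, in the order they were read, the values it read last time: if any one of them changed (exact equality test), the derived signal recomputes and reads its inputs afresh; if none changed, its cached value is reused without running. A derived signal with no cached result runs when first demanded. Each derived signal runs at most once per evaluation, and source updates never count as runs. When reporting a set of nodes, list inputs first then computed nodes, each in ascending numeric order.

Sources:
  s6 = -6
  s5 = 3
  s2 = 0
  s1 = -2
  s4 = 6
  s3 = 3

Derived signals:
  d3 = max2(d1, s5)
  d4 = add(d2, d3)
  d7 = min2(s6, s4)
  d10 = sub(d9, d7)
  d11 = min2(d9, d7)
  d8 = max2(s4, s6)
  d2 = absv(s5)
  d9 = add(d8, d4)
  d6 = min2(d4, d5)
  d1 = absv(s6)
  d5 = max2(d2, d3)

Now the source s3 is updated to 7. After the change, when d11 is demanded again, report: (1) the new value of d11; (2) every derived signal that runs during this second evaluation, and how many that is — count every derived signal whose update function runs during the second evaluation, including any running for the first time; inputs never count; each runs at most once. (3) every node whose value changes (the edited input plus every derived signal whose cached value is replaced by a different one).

New value of d11: -6.
Derived signals that run: none — 0 in total.
Values that change: s3.
Key observation: s3 is never demanded by the output, so the edit triggers no recomputation at all.

First evaluation (everything demanded from the output):
  d1 = absv(-6) = 6
  d2 = absv(3) = 3
  d3 = max2(6, 3) = 6
  d4 = add(3, 6) = 9
  d7 = min2(-6, 6) = -6
  d8 = max2(6, -6) = 6
  d9 = add(6, 9) = 15
  d11 = min2(15, -6) = -6

Propagation after the edit:
  s3 feeds no computation that the output demands — nothing is marked dirty and nothing runs.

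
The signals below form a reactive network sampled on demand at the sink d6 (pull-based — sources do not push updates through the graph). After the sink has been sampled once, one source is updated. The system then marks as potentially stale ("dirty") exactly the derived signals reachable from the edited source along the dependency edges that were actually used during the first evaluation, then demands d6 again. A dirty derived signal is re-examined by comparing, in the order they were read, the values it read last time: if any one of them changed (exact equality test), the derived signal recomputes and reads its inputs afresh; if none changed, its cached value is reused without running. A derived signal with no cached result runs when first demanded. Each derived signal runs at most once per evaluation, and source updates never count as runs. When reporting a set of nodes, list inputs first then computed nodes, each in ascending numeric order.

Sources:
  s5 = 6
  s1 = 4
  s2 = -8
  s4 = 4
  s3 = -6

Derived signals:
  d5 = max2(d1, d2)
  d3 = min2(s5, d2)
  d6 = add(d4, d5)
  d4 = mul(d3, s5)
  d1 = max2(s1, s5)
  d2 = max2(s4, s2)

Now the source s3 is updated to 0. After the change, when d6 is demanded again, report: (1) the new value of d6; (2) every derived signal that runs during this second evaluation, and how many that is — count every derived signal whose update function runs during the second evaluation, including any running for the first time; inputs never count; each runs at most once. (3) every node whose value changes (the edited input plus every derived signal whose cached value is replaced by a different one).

d6 now evaluates to 30.
Run set: none (0 run).
Changed values: s3.
The important point: nothing the output needs ever reads s3, so the edit is invisible to it.

Initial pass — values computed on the first demand:
  d1 = max2(4, 6) = 6
  d2 = max2(4, -8) = 4
  d3 = min2(6, 4) = 4
  d4 = mul(4, 6) = 24
  d5 = max2(6, 4) = 6
  d6 = add(24, 6) = 30

Second demand — change propagation:
  no demanded computation ever read s3, so the edit dirties nothing and nothing runs.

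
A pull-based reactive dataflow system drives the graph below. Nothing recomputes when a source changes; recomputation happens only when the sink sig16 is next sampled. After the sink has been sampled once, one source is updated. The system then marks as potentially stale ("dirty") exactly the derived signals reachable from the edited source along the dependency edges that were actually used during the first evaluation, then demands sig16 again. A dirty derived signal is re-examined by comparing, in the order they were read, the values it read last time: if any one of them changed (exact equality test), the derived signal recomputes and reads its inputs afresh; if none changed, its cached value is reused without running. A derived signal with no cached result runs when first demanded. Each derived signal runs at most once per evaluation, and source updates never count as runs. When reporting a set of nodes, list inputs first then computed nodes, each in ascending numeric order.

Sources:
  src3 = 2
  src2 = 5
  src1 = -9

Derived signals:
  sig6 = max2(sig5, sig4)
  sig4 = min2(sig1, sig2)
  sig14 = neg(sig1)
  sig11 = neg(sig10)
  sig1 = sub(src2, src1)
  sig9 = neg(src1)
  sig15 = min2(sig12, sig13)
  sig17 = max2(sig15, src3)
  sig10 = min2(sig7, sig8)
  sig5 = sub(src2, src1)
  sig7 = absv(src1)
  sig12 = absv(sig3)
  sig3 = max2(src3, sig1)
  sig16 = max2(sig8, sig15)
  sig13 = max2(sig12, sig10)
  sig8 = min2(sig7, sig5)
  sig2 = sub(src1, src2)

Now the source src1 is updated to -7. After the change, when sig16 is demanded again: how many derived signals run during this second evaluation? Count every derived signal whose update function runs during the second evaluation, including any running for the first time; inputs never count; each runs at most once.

First evaluation (everything demanded from the output):
  sig1 = sub(5, -9) = 14
  sig3 = max2(2, 14) = 14
  sig5 = sub(5, -9) = 14
  sig7 = absv(-9) = 9
  sig8 = min2(9, 14) = 9
  sig10 = min2(9, 9) = 9
  sig12 = absv(14) = 14
  sig13 = max2(14, 9) = 14
  sig15 = min2(14, 14) = 14
  sig16 = max2(9, 14) = 14

Propagation after the edit:
  sig1: runs — src1 -9->-7; result 12.
  sig3: runs — sig1 14->12; result 12.
  sig5: runs — src1 -9->-7; result 12.
  sig7: runs — src1 -9->-7; result 7.
  sig8: runs — sig7 9->7; sig5 14->12; result 7.
  sig10: runs — sig7 9->7; sig8 9->7; result 7.
  sig12: runs — sig3 14->12; result 12.
  sig13: runs — sig12 14->12; sig10 9->7; result 12.
  sig15: runs — sig12 14->12; sig13 14->12; result 12.
  sig16: runs — sig8 9->7; sig15 14->12; result 12.

Derived signals that run: sig1, sig3, sig5, sig7, sig8, sig10, sig12, sig13, sig15, sig16 — 10 in total.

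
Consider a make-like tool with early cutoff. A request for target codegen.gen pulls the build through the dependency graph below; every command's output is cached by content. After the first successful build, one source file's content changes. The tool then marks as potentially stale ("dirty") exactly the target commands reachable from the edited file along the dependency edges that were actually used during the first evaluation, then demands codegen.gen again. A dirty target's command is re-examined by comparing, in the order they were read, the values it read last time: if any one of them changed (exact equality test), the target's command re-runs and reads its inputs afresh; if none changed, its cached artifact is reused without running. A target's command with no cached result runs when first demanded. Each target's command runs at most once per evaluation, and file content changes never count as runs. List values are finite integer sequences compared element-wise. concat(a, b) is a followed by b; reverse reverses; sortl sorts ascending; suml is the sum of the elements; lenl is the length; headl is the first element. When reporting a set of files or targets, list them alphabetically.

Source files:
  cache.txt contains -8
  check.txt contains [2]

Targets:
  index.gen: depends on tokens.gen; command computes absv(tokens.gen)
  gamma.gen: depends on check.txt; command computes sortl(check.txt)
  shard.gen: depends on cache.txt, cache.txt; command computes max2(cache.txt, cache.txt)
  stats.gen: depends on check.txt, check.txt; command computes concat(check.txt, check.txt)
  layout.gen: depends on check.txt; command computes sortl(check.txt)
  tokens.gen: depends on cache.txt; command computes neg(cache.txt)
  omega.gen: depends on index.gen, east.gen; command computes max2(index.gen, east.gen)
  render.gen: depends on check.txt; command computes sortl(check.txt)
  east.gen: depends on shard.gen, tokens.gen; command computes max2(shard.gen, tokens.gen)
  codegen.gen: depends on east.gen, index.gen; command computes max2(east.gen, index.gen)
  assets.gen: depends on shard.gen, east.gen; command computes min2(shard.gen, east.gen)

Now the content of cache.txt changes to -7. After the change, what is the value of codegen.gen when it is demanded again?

First demand of the output computes:
  shard.gen = max2(-8, -8) = -8
  tokens.gen = neg(-8) = 8
  east.gen = max2(-8, 8) = 8
  index.gen = absv(8) = 8
  codegen.gen = max2(8, 8) = 8

After the edit, cleaning proceeds:
  shard.gen: a read changed (cache.txt -8->-7; cache.txt -8->-7) — executes, giving -7.
  tokens.gen: a read changed (cache.txt -8->-7) — executes, giving 7.
  east.gen: a read changed (shard.gen -8->-7; tokens.gen 8->7) — executes, giving 7.
  index.gen: a read changed (tokens.gen 8->7) — executes, giving 7.
  codegen.gen: a read changed (east.gen 8->7; index.gen 8->7) — executes, giving 7.

Demanding codegen.gen again yields 7.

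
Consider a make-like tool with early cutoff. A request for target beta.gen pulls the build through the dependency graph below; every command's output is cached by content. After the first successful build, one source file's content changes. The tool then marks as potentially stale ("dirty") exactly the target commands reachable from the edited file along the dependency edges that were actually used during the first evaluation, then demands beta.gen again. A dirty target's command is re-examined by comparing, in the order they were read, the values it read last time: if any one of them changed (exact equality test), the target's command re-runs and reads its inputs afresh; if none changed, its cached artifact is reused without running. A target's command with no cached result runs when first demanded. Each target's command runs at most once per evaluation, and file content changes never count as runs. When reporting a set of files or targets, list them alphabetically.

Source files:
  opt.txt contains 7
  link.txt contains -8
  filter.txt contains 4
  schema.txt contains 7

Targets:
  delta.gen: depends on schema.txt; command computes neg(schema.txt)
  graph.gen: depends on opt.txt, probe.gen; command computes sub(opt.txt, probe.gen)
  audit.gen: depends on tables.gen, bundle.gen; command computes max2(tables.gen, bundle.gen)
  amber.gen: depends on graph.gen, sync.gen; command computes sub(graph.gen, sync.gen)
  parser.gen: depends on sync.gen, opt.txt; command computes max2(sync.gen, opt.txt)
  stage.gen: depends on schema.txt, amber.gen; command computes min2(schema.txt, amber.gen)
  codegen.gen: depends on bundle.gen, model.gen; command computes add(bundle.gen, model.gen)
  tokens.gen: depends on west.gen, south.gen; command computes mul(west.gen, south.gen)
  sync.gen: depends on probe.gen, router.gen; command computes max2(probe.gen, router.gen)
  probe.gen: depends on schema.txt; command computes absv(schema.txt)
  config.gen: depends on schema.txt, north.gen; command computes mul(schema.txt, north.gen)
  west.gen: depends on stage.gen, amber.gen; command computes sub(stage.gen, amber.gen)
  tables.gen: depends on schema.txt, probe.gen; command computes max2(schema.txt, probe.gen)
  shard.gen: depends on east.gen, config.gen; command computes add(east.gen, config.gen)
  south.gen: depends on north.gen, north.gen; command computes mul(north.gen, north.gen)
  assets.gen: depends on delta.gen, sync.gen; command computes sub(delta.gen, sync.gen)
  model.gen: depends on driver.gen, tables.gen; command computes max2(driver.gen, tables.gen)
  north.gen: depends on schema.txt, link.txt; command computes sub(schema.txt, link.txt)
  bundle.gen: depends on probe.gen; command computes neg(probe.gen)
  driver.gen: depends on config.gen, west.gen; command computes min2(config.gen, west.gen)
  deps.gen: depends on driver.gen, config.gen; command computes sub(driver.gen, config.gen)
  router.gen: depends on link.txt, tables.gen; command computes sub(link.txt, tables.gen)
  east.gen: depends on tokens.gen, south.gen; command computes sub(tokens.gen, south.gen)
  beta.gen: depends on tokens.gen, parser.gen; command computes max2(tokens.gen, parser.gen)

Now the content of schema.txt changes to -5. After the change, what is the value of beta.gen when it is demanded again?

Demanding beta.gen again yields 7.

First demand of the output computes:
  north.gen = sub(7, -8) = 15
  probe.gen = absv(7) = 7
  graph.gen = sub(7, 7) = 0
  south.gen = mul(15, 15) = 225
  tables.gen = max2(7, 7) = 7
  router.gen = sub(-8, 7) = -15
  sync.gen = max2(7, -15) = 7
  amber.gen = sub(0, 7) = -7
  parser.gen = max2(7, 7) = 7
  stage.gen = min2(7, -7) = -7
  west.gen = sub(-7, -7) = 0
  tokens.gen = mul(0, 225) = 0
  beta.gen = max2(0, 7) = 7

After the edit, cleaning proceeds:
  north.gen: a read changed (schema.txt 7->-5) — executes, giving 3.
  probe.gen: a read changed (schema.txt 7->-5) — executes, giving 5.
  graph.gen: a read changed (probe.gen 7->5) — executes, giving 2.
  south.gen: a read changed (north.gen 15->3; north.gen 15->3) — executes, giving 9.
  tables.gen: a read changed (schema.txt 7->-5; probe.gen 7->5) — executes, giving 5.
  router.gen: a read changed (tables.gen 7->5) — executes, giving -13.
  sync.gen: a read changed (probe.gen 7->5; router.gen -15->-13) — executes, giving 5.
  amber.gen: a read changed (graph.gen 0->2; sync.gen 7->5) — executes, giving -3.
  parser.gen: a read changed (sync.gen 7->5) — executes, giving 7 — identical to its old value.
  stage.gen: a read changed (schema.txt 7->-5; amber.gen -7->-3) — executes, giving -5.
  west.gen: a read changed (stage.gen -7->-5; amber.gen -7->-3) — executes, giving -2.
  tokens.gen: a read changed (west.gen 0->-2; south.gen 225->9) — executes, giving -18.
  beta.gen: a read changed (tokens.gen 0->-18) — executes, giving 7 — identical to its old value.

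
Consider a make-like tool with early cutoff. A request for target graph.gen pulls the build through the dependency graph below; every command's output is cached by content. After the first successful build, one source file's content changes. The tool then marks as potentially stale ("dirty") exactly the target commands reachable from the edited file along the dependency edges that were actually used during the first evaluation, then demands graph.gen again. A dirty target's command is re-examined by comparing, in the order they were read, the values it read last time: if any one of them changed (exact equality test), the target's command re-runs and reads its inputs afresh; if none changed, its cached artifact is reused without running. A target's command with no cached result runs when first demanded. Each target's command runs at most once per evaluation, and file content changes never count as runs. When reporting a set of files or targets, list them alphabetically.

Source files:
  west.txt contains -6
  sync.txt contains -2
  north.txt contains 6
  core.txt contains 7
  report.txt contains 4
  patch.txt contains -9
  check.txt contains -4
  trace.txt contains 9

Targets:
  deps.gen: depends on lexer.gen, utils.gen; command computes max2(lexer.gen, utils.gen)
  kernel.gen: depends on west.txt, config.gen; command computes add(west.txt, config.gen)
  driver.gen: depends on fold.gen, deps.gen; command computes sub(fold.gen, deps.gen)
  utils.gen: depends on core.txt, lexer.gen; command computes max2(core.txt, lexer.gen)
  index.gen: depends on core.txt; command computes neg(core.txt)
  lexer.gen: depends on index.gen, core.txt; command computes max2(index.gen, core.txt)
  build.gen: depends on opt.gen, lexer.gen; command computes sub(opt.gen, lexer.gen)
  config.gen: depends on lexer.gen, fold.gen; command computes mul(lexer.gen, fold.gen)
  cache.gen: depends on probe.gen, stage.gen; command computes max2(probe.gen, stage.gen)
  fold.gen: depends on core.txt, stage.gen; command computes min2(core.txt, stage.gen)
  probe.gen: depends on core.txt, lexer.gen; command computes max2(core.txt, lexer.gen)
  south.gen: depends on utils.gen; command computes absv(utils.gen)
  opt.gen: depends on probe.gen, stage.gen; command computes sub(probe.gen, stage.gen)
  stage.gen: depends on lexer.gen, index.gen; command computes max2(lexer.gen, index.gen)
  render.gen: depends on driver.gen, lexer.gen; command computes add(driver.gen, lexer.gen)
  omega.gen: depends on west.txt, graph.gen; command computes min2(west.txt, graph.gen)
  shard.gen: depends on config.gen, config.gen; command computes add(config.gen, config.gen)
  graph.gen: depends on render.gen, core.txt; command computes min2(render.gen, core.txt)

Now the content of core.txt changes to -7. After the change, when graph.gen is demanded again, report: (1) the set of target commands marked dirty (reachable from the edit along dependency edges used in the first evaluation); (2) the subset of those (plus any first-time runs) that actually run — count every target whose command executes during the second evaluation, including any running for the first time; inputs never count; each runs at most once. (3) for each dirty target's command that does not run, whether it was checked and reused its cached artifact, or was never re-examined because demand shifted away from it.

First demand of the output computes:
  index.gen = neg(7) = -7
  lexer.gen = max2(-7, 7) = 7
  stage.gen = max2(7, -7) = 7
  fold.gen = min2(7, 7) = 7
  utils.gen = max2(7, 7) = 7
  deps.gen = max2(7, 7) = 7
  driver.gen = sub(7, 7) = 0
  render.gen = add(0, 7) = 7
  graph.gen = min2(7, 7) = 7

After the edit, cleaning proceeds:
  index.gen: a read changed (core.txt 7->-7) — executes, giving 7.
  lexer.gen: a read changed (index.gen -7->7; core.txt 7->-7) — executes, giving 7 — identical to its old value.
  stage.gen: a read changed (index.gen -7->7) — executes, giving 7 — identical to its old value.
  fold.gen: a read changed (core.txt 7->-7) — executes, giving -7.
  utils.gen: a read changed (core.txt 7->-7) — executes, giving 7 — identical to its old value.
  deps.gen: dirty, but its reads are unchanged (lexer.gen unchanged, utils.gen unchanged); cached 7 stands.
  driver.gen: a read changed (fold.gen 7->-7) — executes, giving -14.
  render.gen: a read changed (driver.gen 0->-14) — executes, giving -7.
  graph.gen: a read changed (render.gen 7->-7; core.txt 7->-7) — executes, giving -7.

Note where the cutoff bites: deps.gen is checked, finds nothing changed, and keeps its cache.

The edit dirties: deps.gen, driver.gen, fold.gen, graph.gen, index.gen, lexer.gen, render.gen, stage.gen, utils.gen.
8 target commands run: driver.gen, fold.gen, graph.gen, index.gen, lexer.gen, render.gen, stage.gen, utils.gen.
Cache hits after checking: deps.gen.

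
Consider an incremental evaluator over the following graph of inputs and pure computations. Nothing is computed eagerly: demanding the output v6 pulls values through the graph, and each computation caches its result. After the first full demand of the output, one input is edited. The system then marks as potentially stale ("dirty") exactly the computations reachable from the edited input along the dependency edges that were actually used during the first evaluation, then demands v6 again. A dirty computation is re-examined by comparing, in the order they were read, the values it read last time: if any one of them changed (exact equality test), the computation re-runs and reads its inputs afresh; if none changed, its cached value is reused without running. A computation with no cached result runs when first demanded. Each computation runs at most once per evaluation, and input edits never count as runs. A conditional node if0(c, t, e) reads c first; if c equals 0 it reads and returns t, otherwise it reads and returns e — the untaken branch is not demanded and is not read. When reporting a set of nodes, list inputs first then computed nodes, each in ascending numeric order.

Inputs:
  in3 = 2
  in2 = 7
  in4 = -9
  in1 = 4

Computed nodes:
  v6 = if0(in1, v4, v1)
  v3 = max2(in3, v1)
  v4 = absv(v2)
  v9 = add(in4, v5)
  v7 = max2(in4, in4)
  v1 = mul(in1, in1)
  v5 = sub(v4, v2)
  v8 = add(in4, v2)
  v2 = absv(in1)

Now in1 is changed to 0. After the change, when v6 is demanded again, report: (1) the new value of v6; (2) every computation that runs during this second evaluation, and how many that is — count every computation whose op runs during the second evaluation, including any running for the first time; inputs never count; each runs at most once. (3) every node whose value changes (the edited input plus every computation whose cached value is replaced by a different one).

Initial pass — values computed on the first demand:
  v1 = mul(4, 4) = 16
  v6 = if0(in1=4 -> else branch v1) = 16

Second demand — change propagation:
  v1: dirty yet unreached — the second evaluation never asks for it.
  v2: newly demanded (no cache) — executes and yields 0.
  v4: newly demanded (no cache) — executes and yields 0.
  v6: re-runs because in1 4->0; new result 0.

The important point: the flipped condition redirects demand; v1 is left stale, never re-checked.

v6 now evaluates to 0.
Run set: v2, v4, v6 (3 run).
Changed values: in1, v6.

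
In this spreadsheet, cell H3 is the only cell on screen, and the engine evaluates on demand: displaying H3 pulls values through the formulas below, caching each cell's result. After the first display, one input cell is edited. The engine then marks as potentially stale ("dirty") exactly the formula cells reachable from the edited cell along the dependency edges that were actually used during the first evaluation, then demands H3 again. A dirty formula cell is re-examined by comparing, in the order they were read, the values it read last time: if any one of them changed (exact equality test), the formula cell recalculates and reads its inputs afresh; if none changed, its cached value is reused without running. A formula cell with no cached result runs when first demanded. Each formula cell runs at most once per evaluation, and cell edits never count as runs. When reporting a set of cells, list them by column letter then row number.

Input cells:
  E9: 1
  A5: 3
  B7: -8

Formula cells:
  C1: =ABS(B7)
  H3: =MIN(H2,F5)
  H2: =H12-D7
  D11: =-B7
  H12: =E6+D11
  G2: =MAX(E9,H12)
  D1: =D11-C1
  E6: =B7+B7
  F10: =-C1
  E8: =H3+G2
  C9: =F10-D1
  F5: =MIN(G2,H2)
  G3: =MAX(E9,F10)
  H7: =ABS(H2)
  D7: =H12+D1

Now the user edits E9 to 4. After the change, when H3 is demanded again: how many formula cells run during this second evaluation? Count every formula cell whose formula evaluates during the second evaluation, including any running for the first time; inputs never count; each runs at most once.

Initial pass — values computed on the first demand:
  C1 = ABS(-8) = 8
  D11 = -(-8) = 8
  D1 = 8 - 8 = 0
  E6 = -8 + -8 = -16
  H12 = -16 + 8 = -8
  D7 = -8 + 0 = -8
  G2 = MAX(1, -8) = 1
  H2 = -8 - -8 = 0
  F5 = MIN(1, 0) = 0
  H3 = MIN(0, 0) = 0

Second demand — change propagation:
  G2: re-runs because E9 1->4; new result 4.
  F5: re-runs because G2 1->4; new result 0 (unchanged).
  H3: re-examined; everything it read last time is the same (H2 unchanged, F5 unchanged) — cache 0 kept, no run.

The important point: F5 recomputes to an identical value, and the output ends up unchanged.

Run set: F5, G2 (2 run).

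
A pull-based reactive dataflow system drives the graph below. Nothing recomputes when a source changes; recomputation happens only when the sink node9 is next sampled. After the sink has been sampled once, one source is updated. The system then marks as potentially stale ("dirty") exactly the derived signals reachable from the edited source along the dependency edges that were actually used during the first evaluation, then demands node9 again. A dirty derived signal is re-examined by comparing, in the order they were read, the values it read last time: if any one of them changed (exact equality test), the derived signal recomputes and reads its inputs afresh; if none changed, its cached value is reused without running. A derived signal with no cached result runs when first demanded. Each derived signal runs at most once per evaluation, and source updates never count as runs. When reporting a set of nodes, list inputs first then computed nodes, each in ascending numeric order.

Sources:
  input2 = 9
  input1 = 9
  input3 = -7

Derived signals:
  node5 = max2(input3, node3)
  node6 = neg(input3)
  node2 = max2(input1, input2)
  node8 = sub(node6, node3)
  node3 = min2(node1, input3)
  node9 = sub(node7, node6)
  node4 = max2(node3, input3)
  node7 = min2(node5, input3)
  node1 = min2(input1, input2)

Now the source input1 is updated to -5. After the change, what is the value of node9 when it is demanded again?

First evaluation (everything demanded from the output):
  node1 = min2(9, 9) = 9
  node3 = min2(9, -7) = -7
  node5 = max2(-7, -7) = -7
  node6 = neg(-7) = 7
  node7 = min2(-7, -7) = -7
  node9 = sub(-7, 7) = -14

Propagation after the edit:
  node1: runs — input1 9->-5; result -5.
  node3: runs — node1 9->-5; result -7 (same value as before).
  node5: checked — values it read are unchanged (input3 unchanged, node3 unchanged); reused cached -7 without running.
  node7: checked — values it read are unchanged (node5 unchanged, input3 unchanged); reused cached -7 without running.
  node9: checked — values it read are unchanged (node7 unchanged, node6 unchanged); reused cached -14 without running.

Key observation: the change is absorbed at node3 — it re-runs but produces the same value, and the output's value is unchanged.

New value of node9: -14.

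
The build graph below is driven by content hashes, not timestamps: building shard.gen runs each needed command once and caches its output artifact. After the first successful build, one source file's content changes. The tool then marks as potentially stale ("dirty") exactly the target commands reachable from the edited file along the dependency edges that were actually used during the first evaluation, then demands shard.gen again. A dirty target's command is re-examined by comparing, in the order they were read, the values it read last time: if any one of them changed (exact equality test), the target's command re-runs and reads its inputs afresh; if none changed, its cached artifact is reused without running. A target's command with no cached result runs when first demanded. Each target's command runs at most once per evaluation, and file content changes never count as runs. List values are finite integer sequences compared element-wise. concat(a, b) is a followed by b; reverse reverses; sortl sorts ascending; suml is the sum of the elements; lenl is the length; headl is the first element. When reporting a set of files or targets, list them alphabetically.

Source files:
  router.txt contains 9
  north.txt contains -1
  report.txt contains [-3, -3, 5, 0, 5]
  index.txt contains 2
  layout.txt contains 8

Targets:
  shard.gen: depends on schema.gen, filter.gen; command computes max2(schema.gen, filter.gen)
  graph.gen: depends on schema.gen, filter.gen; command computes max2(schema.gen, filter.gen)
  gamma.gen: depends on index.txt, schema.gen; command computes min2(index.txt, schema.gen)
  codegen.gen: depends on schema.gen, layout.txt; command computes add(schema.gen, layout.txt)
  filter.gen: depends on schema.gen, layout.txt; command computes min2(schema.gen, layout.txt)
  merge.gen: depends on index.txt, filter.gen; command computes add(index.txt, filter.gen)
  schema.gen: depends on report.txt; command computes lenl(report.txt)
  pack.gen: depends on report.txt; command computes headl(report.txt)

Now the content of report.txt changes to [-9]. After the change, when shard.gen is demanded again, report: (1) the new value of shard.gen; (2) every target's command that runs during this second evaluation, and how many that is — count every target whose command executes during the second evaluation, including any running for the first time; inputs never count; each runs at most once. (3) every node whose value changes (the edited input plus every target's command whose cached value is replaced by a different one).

Initial pass — values computed on the first demand:
  schema.gen = lenl([-3, -3, 5, 0, 5]) = 5
  filter.gen = min2(5, 8) = 5
  shard.gen = max2(5, 5) = 5

Second demand — change propagation:
  schema.gen: re-runs because report.txt [-3, -3, 5, 0, 5]->[-9]; new result 1.
  filter.gen: re-runs because schema.gen 5->1; new result 1.
  shard.gen: re-runs because schema.gen 5->1; filter.gen 5->1; new result 1.

shard.gen now evaluates to 1.
Run set: filter.gen, schema.gen, shard.gen (3 run).
Changed values: filter.gen, report.txt, schema.gen, shard.gen.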